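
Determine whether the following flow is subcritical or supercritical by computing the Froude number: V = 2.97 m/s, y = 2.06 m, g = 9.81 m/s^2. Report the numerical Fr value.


The Froude number is defined as Fr = V / sqrt(g*y).
g*y = 9.81 * 2.06 = 20.2086.
sqrt(g*y) = sqrt(20.2086) = 4.4954.
Fr = 2.97 / 4.4954 = 0.6607.
Since Fr < 1, the flow is subcritical.

0.6607


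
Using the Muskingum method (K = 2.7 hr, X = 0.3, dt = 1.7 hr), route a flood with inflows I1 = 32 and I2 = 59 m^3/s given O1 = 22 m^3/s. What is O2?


Muskingum coefficients:
denom = 2*K*(1-X) + dt = 2*2.7*(1-0.3) + 1.7 = 5.48.
C0 = (dt - 2*K*X)/denom = (1.7 - 2*2.7*0.3)/5.48 = 0.0146.
C1 = (dt + 2*K*X)/denom = (1.7 + 2*2.7*0.3)/5.48 = 0.6058.
C2 = (2*K*(1-X) - dt)/denom = 0.3796.
O2 = C0*I2 + C1*I1 + C2*O1
   = 0.0146*59 + 0.6058*32 + 0.3796*22
   = 28.6 m^3/s.

28.6


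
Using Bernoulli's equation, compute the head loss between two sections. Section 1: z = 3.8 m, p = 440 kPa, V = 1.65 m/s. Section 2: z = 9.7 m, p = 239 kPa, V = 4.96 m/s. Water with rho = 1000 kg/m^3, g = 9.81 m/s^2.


Total head at each section: H = z + p/(rho*g) + V^2/(2g).
H1 = 3.8 + 440*1000/(1000*9.81) + 1.65^2/(2*9.81)
   = 3.8 + 44.852 + 0.1388
   = 48.791 m.
H2 = 9.7 + 239*1000/(1000*9.81) + 4.96^2/(2*9.81)
   = 9.7 + 24.363 + 1.2539
   = 35.317 m.
h_L = H1 - H2 = 48.791 - 35.317 = 13.474 m.

13.474


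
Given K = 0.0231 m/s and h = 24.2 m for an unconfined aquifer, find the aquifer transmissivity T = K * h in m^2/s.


Transmissivity is defined as T = K * h.
T = 0.0231 * 24.2
  = 0.559 m^2/s.

0.559


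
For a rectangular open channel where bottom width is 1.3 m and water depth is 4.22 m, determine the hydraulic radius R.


For a rectangular section:
Flow area A = b * y = 1.3 * 4.22 = 5.49 m^2.
Wetted perimeter P = b + 2y = 1.3 + 2*4.22 = 9.74 m.
Hydraulic radius R = A/P = 5.49 / 9.74 = 0.5632 m.

0.5632


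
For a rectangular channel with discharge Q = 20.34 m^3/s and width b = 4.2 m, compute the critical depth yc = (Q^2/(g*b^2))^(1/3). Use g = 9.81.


Using yc = (Q^2 / (g * b^2))^(1/3):
Q^2 = 20.34^2 = 413.72.
g * b^2 = 9.81 * 4.2^2 = 9.81 * 17.64 = 173.05.
Q^2 / (g*b^2) = 413.72 / 173.05 = 2.3908.
yc = 2.3908^(1/3) = 1.3371 m.

1.3371


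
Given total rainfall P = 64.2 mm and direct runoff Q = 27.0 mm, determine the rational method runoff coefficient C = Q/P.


The runoff coefficient C = runoff depth / rainfall depth.
C = 27.0 / 64.2
  = 0.4206.

0.4206


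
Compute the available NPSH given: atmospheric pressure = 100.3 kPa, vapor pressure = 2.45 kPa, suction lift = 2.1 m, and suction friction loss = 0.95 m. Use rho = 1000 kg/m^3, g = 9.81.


NPSHa = p_atm/(rho*g) - z_s - hf_s - p_vap/(rho*g).
p_atm/(rho*g) = 100.3*1000 / (1000*9.81) = 10.224 m.
p_vap/(rho*g) = 2.45*1000 / (1000*9.81) = 0.25 m.
NPSHa = 10.224 - 2.1 - 0.95 - 0.25
      = 6.92 m.

6.92


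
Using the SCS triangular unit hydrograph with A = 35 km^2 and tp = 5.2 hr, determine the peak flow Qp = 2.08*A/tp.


SCS formula: Qp = 2.08 * A / tp.
Qp = 2.08 * 35 / 5.2
   = 72.8 / 5.2
   = 14.0 m^3/s per cm.

14.0


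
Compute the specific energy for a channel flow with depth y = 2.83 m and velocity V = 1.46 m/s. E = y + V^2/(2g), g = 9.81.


Specific energy E = y + V^2/(2g).
Velocity head = V^2/(2g) = 1.46^2 / (2*9.81) = 2.1316 / 19.62 = 0.1086 m.
E = 2.83 + 0.1086 = 2.9386 m.

2.9386


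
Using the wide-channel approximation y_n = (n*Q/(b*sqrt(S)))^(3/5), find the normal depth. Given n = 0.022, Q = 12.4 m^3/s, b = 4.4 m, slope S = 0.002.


We use the wide-channel approximation y_n = (n*Q/(b*sqrt(S)))^(3/5).
sqrt(S) = sqrt(0.002) = 0.044721.
Numerator: n*Q = 0.022 * 12.4 = 0.2728.
Denominator: b*sqrt(S) = 4.4 * 0.044721 = 0.196772.
arg = 1.3864.
y_n = 1.3864^(3/5) = 1.2165 m.

1.2165


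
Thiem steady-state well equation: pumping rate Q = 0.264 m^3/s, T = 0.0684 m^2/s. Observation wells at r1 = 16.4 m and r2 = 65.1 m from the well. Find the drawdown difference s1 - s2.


Thiem equation: s1 - s2 = Q/(2*pi*T) * ln(r2/r1).
ln(r2/r1) = ln(65.1/16.4) = 1.3786.
Q/(2*pi*T) = 0.264 / (2*pi*0.0684) = 0.264 / 0.4298 = 0.6143.
s1 - s2 = 0.6143 * 1.3786 = 0.8469 m.

0.8469


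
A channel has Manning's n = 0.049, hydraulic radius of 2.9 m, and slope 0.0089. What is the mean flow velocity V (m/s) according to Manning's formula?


Manning's equation gives V = (1/n) * R^(2/3) * S^(1/2).
First, compute R^(2/3) = 2.9^(2/3) = 2.0336.
Next, S^(1/2) = 0.0089^(1/2) = 0.09434.
Then 1/n = 1/0.049 = 20.41.
V = 20.41 * 2.0336 * 0.09434 = 3.9153 m/s.

3.9153


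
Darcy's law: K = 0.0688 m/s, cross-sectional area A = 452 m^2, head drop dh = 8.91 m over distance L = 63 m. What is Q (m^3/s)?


Darcy's law: Q = K * A * i, where i = dh/L.
Hydraulic gradient i = 8.91 / 63 = 0.141429.
Q = 0.0688 * 452 * 0.141429
  = 4.3981 m^3/s.

4.3981


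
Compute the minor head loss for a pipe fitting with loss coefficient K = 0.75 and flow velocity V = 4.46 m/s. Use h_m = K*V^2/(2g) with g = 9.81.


Minor loss formula: h_m = K * V^2/(2g).
V^2 = 4.46^2 = 19.8916.
V^2/(2g) = 19.8916 / 19.62 = 1.0138 m.
h_m = 0.75 * 1.0138 = 0.7604 m.

0.7604


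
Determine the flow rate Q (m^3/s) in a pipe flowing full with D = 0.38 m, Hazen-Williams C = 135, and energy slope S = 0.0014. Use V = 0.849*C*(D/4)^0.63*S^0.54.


For a full circular pipe, R = D/4 = 0.38/4 = 0.095 m.
V = 0.849 * 135 * 0.095^0.63 * 0.0014^0.54
  = 0.849 * 135 * 0.226969 * 0.028768
  = 0.7484 m/s.
Pipe area A = pi*D^2/4 = pi*0.38^2/4 = 0.1134 m^2.
Q = A * V = 0.1134 * 0.7484 = 0.0849 m^3/s.

0.0849


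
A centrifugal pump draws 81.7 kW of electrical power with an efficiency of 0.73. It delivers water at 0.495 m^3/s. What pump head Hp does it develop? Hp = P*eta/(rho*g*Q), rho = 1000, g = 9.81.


Pump head formula: Hp = P * eta / (rho * g * Q).
Numerator: P * eta = 81.7 * 1000 * 0.73 = 59641.0 W.
Denominator: rho * g * Q = 1000 * 9.81 * 0.495 = 4855.95.
Hp = 59641.0 / 4855.95 = 12.28 m.

12.28


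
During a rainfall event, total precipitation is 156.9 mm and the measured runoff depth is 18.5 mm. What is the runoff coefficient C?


The runoff coefficient C = runoff depth / rainfall depth.
C = 18.5 / 156.9
  = 0.1179.

0.1179


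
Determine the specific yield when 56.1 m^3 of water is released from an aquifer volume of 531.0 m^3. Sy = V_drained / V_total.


Specific yield Sy = Volume drained / Total volume.
Sy = 56.1 / 531.0
   = 0.1056.

0.1056


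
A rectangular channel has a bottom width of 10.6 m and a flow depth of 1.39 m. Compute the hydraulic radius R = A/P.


For a rectangular section:
Flow area A = b * y = 10.6 * 1.39 = 14.73 m^2.
Wetted perimeter P = b + 2y = 10.6 + 2*1.39 = 13.38 m.
Hydraulic radius R = A/P = 14.73 / 13.38 = 1.1012 m.

1.1012


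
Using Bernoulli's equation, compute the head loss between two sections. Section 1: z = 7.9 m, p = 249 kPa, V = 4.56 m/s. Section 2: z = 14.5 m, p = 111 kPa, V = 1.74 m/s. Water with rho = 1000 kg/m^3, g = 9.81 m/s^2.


Total head at each section: H = z + p/(rho*g) + V^2/(2g).
H1 = 7.9 + 249*1000/(1000*9.81) + 4.56^2/(2*9.81)
   = 7.9 + 25.382 + 1.0598
   = 34.342 m.
H2 = 14.5 + 111*1000/(1000*9.81) + 1.74^2/(2*9.81)
   = 14.5 + 11.315 + 0.1543
   = 25.969 m.
h_L = H1 - H2 = 34.342 - 25.969 = 8.373 m.

8.373


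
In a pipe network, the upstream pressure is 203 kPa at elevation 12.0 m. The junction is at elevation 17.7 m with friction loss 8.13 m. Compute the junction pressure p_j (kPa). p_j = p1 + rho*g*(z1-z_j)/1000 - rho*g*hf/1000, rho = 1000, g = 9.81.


Junction pressure: p_j = p1 + rho*g*(z1 - z_j)/1000 - rho*g*hf/1000.
Elevation term = 1000*9.81*(12.0 - 17.7)/1000 = -55.917 kPa.
Friction term = 1000*9.81*8.13/1000 = 79.755 kPa.
p_j = 203 + -55.917 - 79.755 = 67.33 kPa.

67.33


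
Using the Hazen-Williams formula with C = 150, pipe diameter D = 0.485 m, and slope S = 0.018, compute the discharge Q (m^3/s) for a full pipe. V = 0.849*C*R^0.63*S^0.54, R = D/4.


For a full circular pipe, R = D/4 = 0.485/4 = 0.1212 m.
V = 0.849 * 150 * 0.1212^0.63 * 0.018^0.54
  = 0.849 * 150 * 0.264679 * 0.114248
  = 3.8509 m/s.
Pipe area A = pi*D^2/4 = pi*0.485^2/4 = 0.1847 m^2.
Q = A * V = 0.1847 * 3.8509 = 0.7114 m^3/s.

0.7114


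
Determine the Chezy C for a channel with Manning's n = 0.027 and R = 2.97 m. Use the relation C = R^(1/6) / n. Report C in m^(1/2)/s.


The Chezy coefficient relates to Manning's n through C = R^(1/6) / n.
R^(1/6) = 2.97^(1/6) = 1.198927.
C = 1.198927 / 0.027 = 44.4 m^(1/2)/s.

44.4


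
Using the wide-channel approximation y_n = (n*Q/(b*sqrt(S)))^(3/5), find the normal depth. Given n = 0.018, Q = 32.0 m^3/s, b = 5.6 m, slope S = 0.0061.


We use the wide-channel approximation y_n = (n*Q/(b*sqrt(S)))^(3/5).
sqrt(S) = sqrt(0.0061) = 0.078102.
Numerator: n*Q = 0.018 * 32.0 = 0.576.
Denominator: b*sqrt(S) = 5.6 * 0.078102 = 0.437371.
arg = 1.317.
y_n = 1.317^(3/5) = 1.1796 m.

1.1796


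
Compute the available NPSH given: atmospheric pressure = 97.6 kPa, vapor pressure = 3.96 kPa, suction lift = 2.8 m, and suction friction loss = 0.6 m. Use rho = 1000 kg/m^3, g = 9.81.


NPSHa = p_atm/(rho*g) - z_s - hf_s - p_vap/(rho*g).
p_atm/(rho*g) = 97.6*1000 / (1000*9.81) = 9.949 m.
p_vap/(rho*g) = 3.96*1000 / (1000*9.81) = 0.404 m.
NPSHa = 9.949 - 2.8 - 0.6 - 0.404
      = 6.15 m.

6.15


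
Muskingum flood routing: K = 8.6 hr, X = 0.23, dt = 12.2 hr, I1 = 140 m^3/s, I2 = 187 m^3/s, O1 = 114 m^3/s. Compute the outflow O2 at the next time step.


Muskingum coefficients:
denom = 2*K*(1-X) + dt = 2*8.6*(1-0.23) + 12.2 = 25.444.
C0 = (dt - 2*K*X)/denom = (12.2 - 2*8.6*0.23)/25.444 = 0.324.
C1 = (dt + 2*K*X)/denom = (12.2 + 2*8.6*0.23)/25.444 = 0.635.
C2 = (2*K*(1-X) - dt)/denom = 0.041.
O2 = C0*I2 + C1*I1 + C2*O1
   = 0.324*187 + 0.635*140 + 0.041*114
   = 154.16 m^3/s.

154.16


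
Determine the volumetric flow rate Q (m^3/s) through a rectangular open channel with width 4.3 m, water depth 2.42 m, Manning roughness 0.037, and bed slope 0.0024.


For a rectangular channel, the cross-sectional area A = b * y = 4.3 * 2.42 = 10.41 m^2.
The wetted perimeter P = b + 2y = 4.3 + 2*2.42 = 9.14 m.
Hydraulic radius R = A/P = 10.41/9.14 = 1.1385 m.
Velocity V = (1/n)*R^(2/3)*S^(1/2) = (1/0.037)*1.1385^(2/3)*0.0024^(1/2) = 1.4437 m/s.
Discharge Q = A * V = 10.41 * 1.4437 = 15.023 m^3/s.

15.023


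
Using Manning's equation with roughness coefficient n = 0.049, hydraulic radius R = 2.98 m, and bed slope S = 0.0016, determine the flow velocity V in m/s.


Manning's equation gives V = (1/n) * R^(2/3) * S^(1/2).
First, compute R^(2/3) = 2.98^(2/3) = 2.0708.
Next, S^(1/2) = 0.0016^(1/2) = 0.04.
Then 1/n = 1/0.049 = 20.41.
V = 20.41 * 2.0708 * 0.04 = 1.6905 m/s.

1.6905


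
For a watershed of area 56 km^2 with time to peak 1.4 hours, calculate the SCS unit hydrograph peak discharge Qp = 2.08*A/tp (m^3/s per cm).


SCS formula: Qp = 2.08 * A / tp.
Qp = 2.08 * 56 / 1.4
   = 116.48 / 1.4
   = 83.2 m^3/s per cm.

83.2


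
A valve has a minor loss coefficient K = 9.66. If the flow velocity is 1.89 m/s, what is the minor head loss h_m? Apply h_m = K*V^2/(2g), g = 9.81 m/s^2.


Minor loss formula: h_m = K * V^2/(2g).
V^2 = 1.89^2 = 3.5721.
V^2/(2g) = 3.5721 / 19.62 = 0.1821 m.
h_m = 9.66 * 0.1821 = 1.7587 m.

1.7587


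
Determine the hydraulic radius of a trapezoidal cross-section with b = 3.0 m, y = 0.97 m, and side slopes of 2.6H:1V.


For a trapezoidal section with side slope z:
A = (b + z*y)*y = (3.0 + 2.6*0.97)*0.97 = 5.356 m^2.
P = b + 2*y*sqrt(1 + z^2) = 3.0 + 2*0.97*sqrt(1 + 2.6^2) = 8.404 m.
R = A/P = 5.356 / 8.404 = 0.6373 m.

0.6373


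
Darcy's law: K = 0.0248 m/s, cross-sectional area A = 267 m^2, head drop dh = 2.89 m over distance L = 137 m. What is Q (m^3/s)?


Darcy's law: Q = K * A * i, where i = dh/L.
Hydraulic gradient i = 2.89 / 137 = 0.021095.
Q = 0.0248 * 267 * 0.021095
  = 0.1397 m^3/s.

0.1397


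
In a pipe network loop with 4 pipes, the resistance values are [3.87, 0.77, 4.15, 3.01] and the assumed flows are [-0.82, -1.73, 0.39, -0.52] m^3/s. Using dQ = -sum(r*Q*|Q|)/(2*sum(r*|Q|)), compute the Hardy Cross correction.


Numerator terms (r*Q*|Q|): 3.87*-0.82*|-0.82| = -2.6022; 0.77*-1.73*|-1.73| = -2.3045; 4.15*0.39*|0.39| = 0.6312; 3.01*-0.52*|-0.52| = -0.8139.
Sum of numerator = -5.0894.
Denominator terms (r*|Q|): 3.87*|-0.82| = 3.1734; 0.77*|-1.73| = 1.3321; 4.15*|0.39| = 1.6185; 3.01*|-0.52| = 1.5652.
2 * sum of denominator = 2 * 7.6892 = 15.3784.
dQ = --5.0894 / 15.3784 = 0.3309 m^3/s.

0.3309


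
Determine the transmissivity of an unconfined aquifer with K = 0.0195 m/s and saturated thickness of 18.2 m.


Transmissivity is defined as T = K * h.
T = 0.0195 * 18.2
  = 0.3549 m^2/s.

0.3549


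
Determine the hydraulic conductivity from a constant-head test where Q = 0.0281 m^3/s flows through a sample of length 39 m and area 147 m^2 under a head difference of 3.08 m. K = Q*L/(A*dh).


From K = Q*L / (A*dh):
Numerator: Q*L = 0.0281 * 39 = 1.0959.
Denominator: A*dh = 147 * 3.08 = 452.76.
K = 1.0959 / 452.76 = 0.00242 m/s.

0.00242


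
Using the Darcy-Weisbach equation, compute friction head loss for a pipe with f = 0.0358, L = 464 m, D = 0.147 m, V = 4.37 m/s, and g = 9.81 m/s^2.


Darcy-Weisbach equation: h_f = f * (L/D) * V^2/(2g).
f * L/D = 0.0358 * 464/0.147 = 113.0014.
V^2/(2g) = 4.37^2 / (2*9.81) = 19.0969 / 19.62 = 0.9733 m.
h_f = 113.0014 * 0.9733 = 109.989 m.

109.989


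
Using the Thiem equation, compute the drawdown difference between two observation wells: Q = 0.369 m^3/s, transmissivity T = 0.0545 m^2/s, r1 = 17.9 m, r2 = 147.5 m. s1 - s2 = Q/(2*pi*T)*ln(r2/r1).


Thiem equation: s1 - s2 = Q/(2*pi*T) * ln(r2/r1).
ln(r2/r1) = ln(147.5/17.9) = 2.109.
Q/(2*pi*T) = 0.369 / (2*pi*0.0545) = 0.369 / 0.3424 = 1.0776.
s1 - s2 = 1.0776 * 2.109 = 2.2726 m.

2.2726


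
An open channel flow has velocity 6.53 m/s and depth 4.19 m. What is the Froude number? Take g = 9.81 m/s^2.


The Froude number is defined as Fr = V / sqrt(g*y).
g*y = 9.81 * 4.19 = 41.1039.
sqrt(g*y) = sqrt(41.1039) = 6.4112.
Fr = 6.53 / 6.4112 = 1.0185.

1.0185


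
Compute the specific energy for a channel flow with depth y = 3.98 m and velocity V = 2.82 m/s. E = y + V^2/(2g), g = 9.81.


Specific energy E = y + V^2/(2g).
Velocity head = V^2/(2g) = 2.82^2 / (2*9.81) = 7.9524 / 19.62 = 0.4053 m.
E = 3.98 + 0.4053 = 4.3853 m.

4.3853


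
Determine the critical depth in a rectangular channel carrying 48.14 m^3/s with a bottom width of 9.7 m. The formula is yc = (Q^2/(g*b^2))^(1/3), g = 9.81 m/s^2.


Using yc = (Q^2 / (g * b^2))^(1/3):
Q^2 = 48.14^2 = 2317.46.
g * b^2 = 9.81 * 9.7^2 = 9.81 * 94.09 = 923.02.
Q^2 / (g*b^2) = 2317.46 / 923.02 = 2.5107.
yc = 2.5107^(1/3) = 1.3591 m.

1.3591


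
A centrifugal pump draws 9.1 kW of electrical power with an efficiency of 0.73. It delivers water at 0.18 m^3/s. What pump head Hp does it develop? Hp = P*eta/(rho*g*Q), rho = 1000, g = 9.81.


Pump head formula: Hp = P * eta / (rho * g * Q).
Numerator: P * eta = 9.1 * 1000 * 0.73 = 6643.0 W.
Denominator: rho * g * Q = 1000 * 9.81 * 0.18 = 1765.8.
Hp = 6643.0 / 1765.8 = 3.76 m.

3.76


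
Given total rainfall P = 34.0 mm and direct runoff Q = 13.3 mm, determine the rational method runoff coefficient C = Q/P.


The runoff coefficient C = runoff depth / rainfall depth.
C = 13.3 / 34.0
  = 0.3912.

0.3912


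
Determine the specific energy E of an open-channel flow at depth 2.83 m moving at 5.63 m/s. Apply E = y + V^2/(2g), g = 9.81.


Specific energy E = y + V^2/(2g).
Velocity head = V^2/(2g) = 5.63^2 / (2*9.81) = 31.6969 / 19.62 = 1.6155 m.
E = 2.83 + 1.6155 = 4.4455 m.

4.4455


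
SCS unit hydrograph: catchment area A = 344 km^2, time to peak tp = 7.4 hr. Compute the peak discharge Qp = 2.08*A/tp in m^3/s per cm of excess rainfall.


SCS formula: Qp = 2.08 * A / tp.
Qp = 2.08 * 344 / 7.4
   = 715.52 / 7.4
   = 96.69 m^3/s per cm.

96.69


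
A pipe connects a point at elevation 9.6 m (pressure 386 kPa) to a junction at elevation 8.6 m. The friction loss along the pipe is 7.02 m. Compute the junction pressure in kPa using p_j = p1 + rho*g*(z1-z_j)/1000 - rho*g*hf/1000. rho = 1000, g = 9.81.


Junction pressure: p_j = p1 + rho*g*(z1 - z_j)/1000 - rho*g*hf/1000.
Elevation term = 1000*9.81*(9.6 - 8.6)/1000 = 9.81 kPa.
Friction term = 1000*9.81*7.02/1000 = 68.866 kPa.
p_j = 386 + 9.81 - 68.866 = 326.94 kPa.

326.94


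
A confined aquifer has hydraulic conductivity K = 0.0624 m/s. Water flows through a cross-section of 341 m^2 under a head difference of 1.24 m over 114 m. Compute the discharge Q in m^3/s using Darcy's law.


Darcy's law: Q = K * A * i, where i = dh/L.
Hydraulic gradient i = 1.24 / 114 = 0.010877.
Q = 0.0624 * 341 * 0.010877
  = 0.2314 m^3/s.

0.2314


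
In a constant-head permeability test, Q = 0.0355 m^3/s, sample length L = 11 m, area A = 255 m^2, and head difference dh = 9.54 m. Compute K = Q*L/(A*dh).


From K = Q*L / (A*dh):
Numerator: Q*L = 0.0355 * 11 = 0.3905.
Denominator: A*dh = 255 * 9.54 = 2432.7.
K = 0.3905 / 2432.7 = 0.000161 m/s.

0.000161


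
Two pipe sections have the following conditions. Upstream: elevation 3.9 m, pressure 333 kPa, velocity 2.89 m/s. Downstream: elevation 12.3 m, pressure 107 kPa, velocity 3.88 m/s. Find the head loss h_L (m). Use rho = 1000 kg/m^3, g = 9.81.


Total head at each section: H = z + p/(rho*g) + V^2/(2g).
H1 = 3.9 + 333*1000/(1000*9.81) + 2.89^2/(2*9.81)
   = 3.9 + 33.945 + 0.4257
   = 38.271 m.
H2 = 12.3 + 107*1000/(1000*9.81) + 3.88^2/(2*9.81)
   = 12.3 + 10.907 + 0.7673
   = 23.975 m.
h_L = H1 - H2 = 38.271 - 23.975 = 14.296 m.

14.296


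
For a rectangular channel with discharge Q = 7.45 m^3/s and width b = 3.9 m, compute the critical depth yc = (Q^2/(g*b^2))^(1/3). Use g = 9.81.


Using yc = (Q^2 / (g * b^2))^(1/3):
Q^2 = 7.45^2 = 55.5.
g * b^2 = 9.81 * 3.9^2 = 9.81 * 15.21 = 149.21.
Q^2 / (g*b^2) = 55.5 / 149.21 = 0.372.
yc = 0.372^(1/3) = 0.7192 m.

0.7192


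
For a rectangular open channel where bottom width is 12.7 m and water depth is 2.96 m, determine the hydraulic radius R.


For a rectangular section:
Flow area A = b * y = 12.7 * 2.96 = 37.59 m^2.
Wetted perimeter P = b + 2y = 12.7 + 2*2.96 = 18.62 m.
Hydraulic radius R = A/P = 37.59 / 18.62 = 2.0189 m.

2.0189


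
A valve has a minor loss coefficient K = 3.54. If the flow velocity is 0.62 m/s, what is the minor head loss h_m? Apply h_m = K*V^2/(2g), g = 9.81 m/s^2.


Minor loss formula: h_m = K * V^2/(2g).
V^2 = 0.62^2 = 0.3844.
V^2/(2g) = 0.3844 / 19.62 = 0.0196 m.
h_m = 3.54 * 0.0196 = 0.0694 m.

0.0694


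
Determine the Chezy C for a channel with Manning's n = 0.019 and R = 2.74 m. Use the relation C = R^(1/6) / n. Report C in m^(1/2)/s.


The Chezy coefficient relates to Manning's n through C = R^(1/6) / n.
R^(1/6) = 2.74^(1/6) = 1.182928.
C = 1.182928 / 0.019 = 62.26 m^(1/2)/s.

62.26


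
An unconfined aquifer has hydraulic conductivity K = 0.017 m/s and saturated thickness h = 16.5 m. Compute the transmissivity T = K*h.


Transmissivity is defined as T = K * h.
T = 0.017 * 16.5
  = 0.2805 m^2/s.

0.2805


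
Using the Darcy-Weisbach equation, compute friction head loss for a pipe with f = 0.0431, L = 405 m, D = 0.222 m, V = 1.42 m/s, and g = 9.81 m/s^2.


Darcy-Weisbach equation: h_f = f * (L/D) * V^2/(2g).
f * L/D = 0.0431 * 405/0.222 = 78.6284.
V^2/(2g) = 1.42^2 / (2*9.81) = 2.0164 / 19.62 = 0.1028 m.
h_f = 78.6284 * 0.1028 = 8.081 m.

8.081


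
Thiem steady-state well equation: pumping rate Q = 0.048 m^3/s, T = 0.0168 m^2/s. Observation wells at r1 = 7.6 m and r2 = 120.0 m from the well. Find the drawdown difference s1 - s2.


Thiem equation: s1 - s2 = Q/(2*pi*T) * ln(r2/r1).
ln(r2/r1) = ln(120.0/7.6) = 2.7593.
Q/(2*pi*T) = 0.048 / (2*pi*0.0168) = 0.048 / 0.1056 = 0.4547.
s1 - s2 = 0.4547 * 2.7593 = 1.2548 m.

1.2548


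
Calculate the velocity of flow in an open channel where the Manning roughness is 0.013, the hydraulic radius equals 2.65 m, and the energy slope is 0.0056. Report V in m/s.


Manning's equation gives V = (1/n) * R^(2/3) * S^(1/2).
First, compute R^(2/3) = 2.65^(2/3) = 1.915.
Next, S^(1/2) = 0.0056^(1/2) = 0.074833.
Then 1/n = 1/0.013 = 76.92.
V = 76.92 * 1.915 * 0.074833 = 11.0234 m/s.

11.0234


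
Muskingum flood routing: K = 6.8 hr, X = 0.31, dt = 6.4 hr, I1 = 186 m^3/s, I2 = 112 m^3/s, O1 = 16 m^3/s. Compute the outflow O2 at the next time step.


Muskingum coefficients:
denom = 2*K*(1-X) + dt = 2*6.8*(1-0.31) + 6.4 = 15.784.
C0 = (dt - 2*K*X)/denom = (6.4 - 2*6.8*0.31)/15.784 = 0.1384.
C1 = (dt + 2*K*X)/denom = (6.4 + 2*6.8*0.31)/15.784 = 0.6726.
C2 = (2*K*(1-X) - dt)/denom = 0.1891.
O2 = C0*I2 + C1*I1 + C2*O1
   = 0.1384*112 + 0.6726*186 + 0.1891*16
   = 143.62 m^3/s.

143.62


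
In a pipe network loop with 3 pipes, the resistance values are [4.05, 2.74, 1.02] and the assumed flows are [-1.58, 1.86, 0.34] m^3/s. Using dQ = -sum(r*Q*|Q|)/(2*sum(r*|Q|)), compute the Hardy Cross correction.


Numerator terms (r*Q*|Q|): 4.05*-1.58*|-1.58| = -10.1104; 2.74*1.86*|1.86| = 9.4793; 1.02*0.34*|0.34| = 0.1179.
Sum of numerator = -0.5132.
Denominator terms (r*|Q|): 4.05*|-1.58| = 6.399; 2.74*|1.86| = 5.0964; 1.02*|0.34| = 0.3468.
2 * sum of denominator = 2 * 11.8422 = 23.6844.
dQ = --0.5132 / 23.6844 = 0.0217 m^3/s.

0.0217


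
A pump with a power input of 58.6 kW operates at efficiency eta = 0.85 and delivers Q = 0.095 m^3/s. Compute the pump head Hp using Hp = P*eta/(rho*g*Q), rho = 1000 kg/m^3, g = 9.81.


Pump head formula: Hp = P * eta / (rho * g * Q).
Numerator: P * eta = 58.6 * 1000 * 0.85 = 49810.0 W.
Denominator: rho * g * Q = 1000 * 9.81 * 0.095 = 931.95.
Hp = 49810.0 / 931.95 = 53.45 m.

53.45


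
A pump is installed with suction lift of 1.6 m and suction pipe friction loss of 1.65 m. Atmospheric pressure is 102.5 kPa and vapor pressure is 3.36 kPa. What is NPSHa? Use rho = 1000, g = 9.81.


NPSHa = p_atm/(rho*g) - z_s - hf_s - p_vap/(rho*g).
p_atm/(rho*g) = 102.5*1000 / (1000*9.81) = 10.449 m.
p_vap/(rho*g) = 3.36*1000 / (1000*9.81) = 0.343 m.
NPSHa = 10.449 - 1.6 - 1.65 - 0.343
      = 6.86 m.

6.86


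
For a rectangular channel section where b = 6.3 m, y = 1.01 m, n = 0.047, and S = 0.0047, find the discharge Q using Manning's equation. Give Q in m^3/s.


For a rectangular channel, the cross-sectional area A = b * y = 6.3 * 1.01 = 6.36 m^2.
The wetted perimeter P = b + 2y = 6.3 + 2*1.01 = 8.32 m.
Hydraulic radius R = A/P = 6.36/8.32 = 0.7648 m.
Velocity V = (1/n)*R^(2/3)*S^(1/2) = (1/0.047)*0.7648^(2/3)*0.0047^(1/2) = 1.2199 m/s.
Discharge Q = A * V = 6.36 * 1.2199 = 7.762 m^3/s.

7.762


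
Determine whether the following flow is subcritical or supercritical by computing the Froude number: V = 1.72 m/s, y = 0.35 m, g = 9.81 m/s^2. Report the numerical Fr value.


The Froude number is defined as Fr = V / sqrt(g*y).
g*y = 9.81 * 0.35 = 3.4335.
sqrt(g*y) = sqrt(3.4335) = 1.853.
Fr = 1.72 / 1.853 = 0.9282.
Since Fr < 1, the flow is subcritical.

0.9282


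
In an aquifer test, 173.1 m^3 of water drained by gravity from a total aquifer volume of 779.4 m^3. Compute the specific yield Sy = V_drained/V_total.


Specific yield Sy = Volume drained / Total volume.
Sy = 173.1 / 779.4
   = 0.2221.

0.2221


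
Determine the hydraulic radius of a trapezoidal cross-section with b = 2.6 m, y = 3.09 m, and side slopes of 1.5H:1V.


For a trapezoidal section with side slope z:
A = (b + z*y)*y = (2.6 + 1.5*3.09)*3.09 = 22.356 m^2.
P = b + 2*y*sqrt(1 + z^2) = 2.6 + 2*3.09*sqrt(1 + 1.5^2) = 13.741 m.
R = A/P = 22.356 / 13.741 = 1.6269 m.

1.6269


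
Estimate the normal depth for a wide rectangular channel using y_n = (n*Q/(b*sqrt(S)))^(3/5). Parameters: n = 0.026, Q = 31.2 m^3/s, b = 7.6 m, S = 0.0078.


We use the wide-channel approximation y_n = (n*Q/(b*sqrt(S)))^(3/5).
sqrt(S) = sqrt(0.0078) = 0.088318.
Numerator: n*Q = 0.026 * 31.2 = 0.8112.
Denominator: b*sqrt(S) = 7.6 * 0.088318 = 0.671217.
arg = 1.2086.
y_n = 1.2086^(3/5) = 1.1204 m.

1.1204


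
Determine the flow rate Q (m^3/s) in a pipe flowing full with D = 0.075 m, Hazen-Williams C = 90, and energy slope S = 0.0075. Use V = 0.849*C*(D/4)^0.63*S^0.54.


For a full circular pipe, R = D/4 = 0.075/4 = 0.0187 m.
V = 0.849 * 90 * 0.0187^0.63 * 0.0075^0.54
  = 0.849 * 90 * 0.081657 * 0.071209
  = 0.4443 m/s.
Pipe area A = pi*D^2/4 = pi*0.075^2/4 = 0.0044 m^2.
Q = A * V = 0.0044 * 0.4443 = 0.002 m^3/s.

0.002


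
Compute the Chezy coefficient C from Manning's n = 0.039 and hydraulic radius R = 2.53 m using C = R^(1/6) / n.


The Chezy coefficient relates to Manning's n through C = R^(1/6) / n.
R^(1/6) = 2.53^(1/6) = 1.167311.
C = 1.167311 / 0.039 = 29.93 m^(1/2)/s.

29.93


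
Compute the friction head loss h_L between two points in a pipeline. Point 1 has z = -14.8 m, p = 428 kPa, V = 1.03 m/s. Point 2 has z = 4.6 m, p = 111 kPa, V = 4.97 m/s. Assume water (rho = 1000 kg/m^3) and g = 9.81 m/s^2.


Total head at each section: H = z + p/(rho*g) + V^2/(2g).
H1 = -14.8 + 428*1000/(1000*9.81) + 1.03^2/(2*9.81)
   = -14.8 + 43.629 + 0.0541
   = 28.883 m.
H2 = 4.6 + 111*1000/(1000*9.81) + 4.97^2/(2*9.81)
   = 4.6 + 11.315 + 1.259
   = 17.174 m.
h_L = H1 - H2 = 28.883 - 17.174 = 11.709 m.

11.709


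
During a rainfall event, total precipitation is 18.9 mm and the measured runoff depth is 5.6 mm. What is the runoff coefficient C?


The runoff coefficient C = runoff depth / rainfall depth.
C = 5.6 / 18.9
  = 0.2963.

0.2963


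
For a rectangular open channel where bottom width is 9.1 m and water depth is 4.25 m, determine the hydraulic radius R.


For a rectangular section:
Flow area A = b * y = 9.1 * 4.25 = 38.67 m^2.
Wetted perimeter P = b + 2y = 9.1 + 2*4.25 = 17.6 m.
Hydraulic radius R = A/P = 38.67 / 17.6 = 2.1974 m.

2.1974


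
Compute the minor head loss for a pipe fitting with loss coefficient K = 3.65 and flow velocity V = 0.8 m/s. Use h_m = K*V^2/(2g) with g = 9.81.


Minor loss formula: h_m = K * V^2/(2g).
V^2 = 0.8^2 = 0.64.
V^2/(2g) = 0.64 / 19.62 = 0.0326 m.
h_m = 3.65 * 0.0326 = 0.1191 m.

0.1191


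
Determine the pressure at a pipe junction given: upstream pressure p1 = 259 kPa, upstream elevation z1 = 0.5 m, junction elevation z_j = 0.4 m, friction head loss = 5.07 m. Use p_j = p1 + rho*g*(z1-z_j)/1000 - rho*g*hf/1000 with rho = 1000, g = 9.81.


Junction pressure: p_j = p1 + rho*g*(z1 - z_j)/1000 - rho*g*hf/1000.
Elevation term = 1000*9.81*(0.5 - 0.4)/1000 = 0.981 kPa.
Friction term = 1000*9.81*5.07/1000 = 49.737 kPa.
p_j = 259 + 0.981 - 49.737 = 210.24 kPa.

210.24


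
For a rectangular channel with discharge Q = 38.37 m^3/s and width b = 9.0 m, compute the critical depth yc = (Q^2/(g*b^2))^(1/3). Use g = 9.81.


Using yc = (Q^2 / (g * b^2))^(1/3):
Q^2 = 38.37^2 = 1472.26.
g * b^2 = 9.81 * 9.0^2 = 9.81 * 81.0 = 794.61.
Q^2 / (g*b^2) = 1472.26 / 794.61 = 1.8528.
yc = 1.8528^(1/3) = 1.2282 m.

1.2282


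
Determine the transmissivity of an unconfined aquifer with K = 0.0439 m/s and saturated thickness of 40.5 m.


Transmissivity is defined as T = K * h.
T = 0.0439 * 40.5
  = 1.778 m^2/s.

1.778


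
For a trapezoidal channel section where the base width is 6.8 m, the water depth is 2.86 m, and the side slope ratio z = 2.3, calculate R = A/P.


For a trapezoidal section with side slope z:
A = (b + z*y)*y = (6.8 + 2.3*2.86)*2.86 = 38.261 m^2.
P = b + 2*y*sqrt(1 + z^2) = 6.8 + 2*2.86*sqrt(1 + 2.3^2) = 21.146 m.
R = A/P = 38.261 / 21.146 = 1.8094 m.

1.8094


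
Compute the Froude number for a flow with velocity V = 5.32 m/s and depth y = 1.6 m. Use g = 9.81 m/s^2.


The Froude number is defined as Fr = V / sqrt(g*y).
g*y = 9.81 * 1.6 = 15.696.
sqrt(g*y) = sqrt(15.696) = 3.9618.
Fr = 5.32 / 3.9618 = 1.3428.

1.3428


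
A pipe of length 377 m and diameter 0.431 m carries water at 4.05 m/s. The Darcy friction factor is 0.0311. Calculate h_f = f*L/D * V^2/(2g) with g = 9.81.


Darcy-Weisbach equation: h_f = f * (L/D) * V^2/(2g).
f * L/D = 0.0311 * 377/0.431 = 27.2035.
V^2/(2g) = 4.05^2 / (2*9.81) = 16.4025 / 19.62 = 0.836 m.
h_f = 27.2035 * 0.836 = 22.742 m.

22.742


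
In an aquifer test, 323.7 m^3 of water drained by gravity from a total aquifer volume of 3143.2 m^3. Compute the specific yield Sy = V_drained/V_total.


Specific yield Sy = Volume drained / Total volume.
Sy = 323.7 / 3143.2
   = 0.103.

0.103


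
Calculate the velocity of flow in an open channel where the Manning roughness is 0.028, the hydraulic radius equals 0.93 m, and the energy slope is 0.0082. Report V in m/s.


Manning's equation gives V = (1/n) * R^(2/3) * S^(1/2).
First, compute R^(2/3) = 0.93^(2/3) = 0.9528.
Next, S^(1/2) = 0.0082^(1/2) = 0.090554.
Then 1/n = 1/0.028 = 35.71.
V = 35.71 * 0.9528 * 0.090554 = 3.0813 m/s.

3.0813


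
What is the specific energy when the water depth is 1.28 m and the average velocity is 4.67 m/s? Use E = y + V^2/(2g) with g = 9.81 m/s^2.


Specific energy E = y + V^2/(2g).
Velocity head = V^2/(2g) = 4.67^2 / (2*9.81) = 21.8089 / 19.62 = 1.1116 m.
E = 1.28 + 1.1116 = 2.3916 m.

2.3916


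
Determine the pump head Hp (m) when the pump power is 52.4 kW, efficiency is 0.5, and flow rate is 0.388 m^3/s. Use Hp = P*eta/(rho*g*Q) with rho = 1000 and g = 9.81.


Pump head formula: Hp = P * eta / (rho * g * Q).
Numerator: P * eta = 52.4 * 1000 * 0.5 = 26200.0 W.
Denominator: rho * g * Q = 1000 * 9.81 * 0.388 = 3806.28.
Hp = 26200.0 / 3806.28 = 6.88 m.

6.88


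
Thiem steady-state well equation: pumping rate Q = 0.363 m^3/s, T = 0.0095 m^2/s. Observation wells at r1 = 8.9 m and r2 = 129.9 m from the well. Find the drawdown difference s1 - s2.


Thiem equation: s1 - s2 = Q/(2*pi*T) * ln(r2/r1).
ln(r2/r1) = ln(129.9/8.9) = 2.6807.
Q/(2*pi*T) = 0.363 / (2*pi*0.0095) = 0.363 / 0.0597 = 6.0814.
s1 - s2 = 6.0814 * 2.6807 = 16.3025 m.

16.3025


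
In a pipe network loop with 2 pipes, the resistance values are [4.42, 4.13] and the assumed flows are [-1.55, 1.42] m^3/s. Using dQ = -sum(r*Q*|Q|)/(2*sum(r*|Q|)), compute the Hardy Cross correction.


Numerator terms (r*Q*|Q|): 4.42*-1.55*|-1.55| = -10.619; 4.13*1.42*|1.42| = 8.3277.
Sum of numerator = -2.2913.
Denominator terms (r*|Q|): 4.42*|-1.55| = 6.851; 4.13*|1.42| = 5.8646.
2 * sum of denominator = 2 * 12.7156 = 25.4312.
dQ = --2.2913 / 25.4312 = 0.0901 m^3/s.

0.0901


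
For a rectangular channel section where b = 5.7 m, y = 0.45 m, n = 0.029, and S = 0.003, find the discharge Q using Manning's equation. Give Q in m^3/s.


For a rectangular channel, the cross-sectional area A = b * y = 5.7 * 0.45 = 2.56 m^2.
The wetted perimeter P = b + 2y = 5.7 + 2*0.45 = 6.6 m.
Hydraulic radius R = A/P = 2.56/6.6 = 0.3886 m.
Velocity V = (1/n)*R^(2/3)*S^(1/2) = (1/0.029)*0.3886^(2/3)*0.003^(1/2) = 1.0058 m/s.
Discharge Q = A * V = 2.56 * 1.0058 = 2.58 m^3/s.

2.58


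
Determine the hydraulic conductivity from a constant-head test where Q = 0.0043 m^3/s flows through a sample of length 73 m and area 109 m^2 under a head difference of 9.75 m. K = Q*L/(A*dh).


From K = Q*L / (A*dh):
Numerator: Q*L = 0.0043 * 73 = 0.3139.
Denominator: A*dh = 109 * 9.75 = 1062.75.
K = 0.3139 / 1062.75 = 0.000295 m/s.

0.000295


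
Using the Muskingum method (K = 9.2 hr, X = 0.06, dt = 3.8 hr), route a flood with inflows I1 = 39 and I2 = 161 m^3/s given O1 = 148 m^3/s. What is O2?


Muskingum coefficients:
denom = 2*K*(1-X) + dt = 2*9.2*(1-0.06) + 3.8 = 21.096.
C0 = (dt - 2*K*X)/denom = (3.8 - 2*9.2*0.06)/21.096 = 0.1278.
C1 = (dt + 2*K*X)/denom = (3.8 + 2*9.2*0.06)/21.096 = 0.2325.
C2 = (2*K*(1-X) - dt)/denom = 0.6397.
O2 = C0*I2 + C1*I1 + C2*O1
   = 0.1278*161 + 0.2325*39 + 0.6397*148
   = 124.32 m^3/s.

124.32


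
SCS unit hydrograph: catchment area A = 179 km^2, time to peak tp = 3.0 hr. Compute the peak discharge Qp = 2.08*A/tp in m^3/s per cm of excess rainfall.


SCS formula: Qp = 2.08 * A / tp.
Qp = 2.08 * 179 / 3.0
   = 372.32 / 3.0
   = 124.11 m^3/s per cm.

124.11


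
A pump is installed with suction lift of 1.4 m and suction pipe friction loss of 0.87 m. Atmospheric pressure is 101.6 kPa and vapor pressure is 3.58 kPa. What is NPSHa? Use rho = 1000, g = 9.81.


NPSHa = p_atm/(rho*g) - z_s - hf_s - p_vap/(rho*g).
p_atm/(rho*g) = 101.6*1000 / (1000*9.81) = 10.357 m.
p_vap/(rho*g) = 3.58*1000 / (1000*9.81) = 0.365 m.
NPSHa = 10.357 - 1.4 - 0.87 - 0.365
      = 7.72 m.

7.72


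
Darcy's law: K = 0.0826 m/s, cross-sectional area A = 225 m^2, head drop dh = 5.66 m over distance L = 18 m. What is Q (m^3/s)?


Darcy's law: Q = K * A * i, where i = dh/L.
Hydraulic gradient i = 5.66 / 18 = 0.314444.
Q = 0.0826 * 225 * 0.314444
  = 5.844 m^3/s.

5.844


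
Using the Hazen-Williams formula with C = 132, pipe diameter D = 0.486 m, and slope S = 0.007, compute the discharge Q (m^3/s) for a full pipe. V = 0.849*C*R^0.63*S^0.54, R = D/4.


For a full circular pipe, R = D/4 = 0.486/4 = 0.1215 m.
V = 0.849 * 132 * 0.1215^0.63 * 0.007^0.54
  = 0.849 * 132 * 0.265023 * 0.068605
  = 2.0376 m/s.
Pipe area A = pi*D^2/4 = pi*0.486^2/4 = 0.1855 m^2.
Q = A * V = 0.1855 * 2.0376 = 0.378 m^3/s.

0.378


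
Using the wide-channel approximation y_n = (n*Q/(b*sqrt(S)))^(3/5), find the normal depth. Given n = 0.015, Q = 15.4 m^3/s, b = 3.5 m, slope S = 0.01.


We use the wide-channel approximation y_n = (n*Q/(b*sqrt(S)))^(3/5).
sqrt(S) = sqrt(0.01) = 0.1.
Numerator: n*Q = 0.015 * 15.4 = 0.231.
Denominator: b*sqrt(S) = 3.5 * 0.1 = 0.35.
arg = 0.66.
y_n = 0.66^(3/5) = 0.7793 m.

0.7793


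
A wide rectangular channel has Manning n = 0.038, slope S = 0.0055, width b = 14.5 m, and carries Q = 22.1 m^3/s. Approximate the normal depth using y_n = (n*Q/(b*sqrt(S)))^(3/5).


We use the wide-channel approximation y_n = (n*Q/(b*sqrt(S)))^(3/5).
sqrt(S) = sqrt(0.0055) = 0.074162.
Numerator: n*Q = 0.038 * 22.1 = 0.8398.
Denominator: b*sqrt(S) = 14.5 * 0.074162 = 1.075349.
arg = 0.781.
y_n = 0.781^(3/5) = 0.8621 m.

0.8621


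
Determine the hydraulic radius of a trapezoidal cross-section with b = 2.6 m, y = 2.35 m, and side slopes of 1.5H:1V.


For a trapezoidal section with side slope z:
A = (b + z*y)*y = (2.6 + 1.5*2.35)*2.35 = 14.394 m^2.
P = b + 2*y*sqrt(1 + z^2) = 2.6 + 2*2.35*sqrt(1 + 1.5^2) = 11.073 m.
R = A/P = 14.394 / 11.073 = 1.2999 m.

1.2999


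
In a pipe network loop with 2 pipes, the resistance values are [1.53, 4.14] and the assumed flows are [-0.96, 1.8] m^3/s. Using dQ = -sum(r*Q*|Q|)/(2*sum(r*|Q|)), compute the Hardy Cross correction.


Numerator terms (r*Q*|Q|): 1.53*-0.96*|-0.96| = -1.41; 4.14*1.8*|1.8| = 13.4136.
Sum of numerator = 12.0036.
Denominator terms (r*|Q|): 1.53*|-0.96| = 1.4688; 4.14*|1.8| = 7.452.
2 * sum of denominator = 2 * 8.9208 = 17.8416.
dQ = -12.0036 / 17.8416 = -0.6728 m^3/s.

-0.6728


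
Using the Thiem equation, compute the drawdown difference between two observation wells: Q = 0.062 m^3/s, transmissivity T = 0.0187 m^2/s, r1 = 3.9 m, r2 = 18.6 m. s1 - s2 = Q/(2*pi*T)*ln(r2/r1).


Thiem equation: s1 - s2 = Q/(2*pi*T) * ln(r2/r1).
ln(r2/r1) = ln(18.6/3.9) = 1.5622.
Q/(2*pi*T) = 0.062 / (2*pi*0.0187) = 0.062 / 0.1175 = 0.5277.
s1 - s2 = 0.5277 * 1.5622 = 0.8243 m.

0.8243


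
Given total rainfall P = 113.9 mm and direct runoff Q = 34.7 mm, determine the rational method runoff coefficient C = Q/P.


The runoff coefficient C = runoff depth / rainfall depth.
C = 34.7 / 113.9
  = 0.3047.

0.3047


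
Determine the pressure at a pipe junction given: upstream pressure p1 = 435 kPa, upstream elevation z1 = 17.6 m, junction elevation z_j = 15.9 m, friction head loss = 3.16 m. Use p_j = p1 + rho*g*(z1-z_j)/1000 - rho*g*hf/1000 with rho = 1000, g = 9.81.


Junction pressure: p_j = p1 + rho*g*(z1 - z_j)/1000 - rho*g*hf/1000.
Elevation term = 1000*9.81*(17.6 - 15.9)/1000 = 16.677 kPa.
Friction term = 1000*9.81*3.16/1000 = 31.0 kPa.
p_j = 435 + 16.677 - 31.0 = 420.68 kPa.

420.68


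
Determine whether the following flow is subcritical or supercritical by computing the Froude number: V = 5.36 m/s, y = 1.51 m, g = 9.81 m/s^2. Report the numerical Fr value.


The Froude number is defined as Fr = V / sqrt(g*y).
g*y = 9.81 * 1.51 = 14.8131.
sqrt(g*y) = sqrt(14.8131) = 3.8488.
Fr = 5.36 / 3.8488 = 1.3926.
Since Fr > 1, the flow is supercritical.

1.3926


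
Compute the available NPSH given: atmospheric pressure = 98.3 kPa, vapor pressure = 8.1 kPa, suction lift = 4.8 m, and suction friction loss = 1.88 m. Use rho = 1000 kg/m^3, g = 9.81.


NPSHa = p_atm/(rho*g) - z_s - hf_s - p_vap/(rho*g).
p_atm/(rho*g) = 98.3*1000 / (1000*9.81) = 10.02 m.
p_vap/(rho*g) = 8.1*1000 / (1000*9.81) = 0.826 m.
NPSHa = 10.02 - 4.8 - 1.88 - 0.826
      = 2.51 m.

2.51


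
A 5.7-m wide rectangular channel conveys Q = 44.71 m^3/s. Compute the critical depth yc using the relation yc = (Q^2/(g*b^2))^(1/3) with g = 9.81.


Using yc = (Q^2 / (g * b^2))^(1/3):
Q^2 = 44.71^2 = 1998.98.
g * b^2 = 9.81 * 5.7^2 = 9.81 * 32.49 = 318.73.
Q^2 / (g*b^2) = 1998.98 / 318.73 = 6.2717.
yc = 6.2717^(1/3) = 1.8442 m.

1.8442


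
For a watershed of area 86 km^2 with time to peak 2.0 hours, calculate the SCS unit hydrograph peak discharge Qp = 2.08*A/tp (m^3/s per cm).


SCS formula: Qp = 2.08 * A / tp.
Qp = 2.08 * 86 / 2.0
   = 178.88 / 2.0
   = 89.44 m^3/s per cm.

89.44


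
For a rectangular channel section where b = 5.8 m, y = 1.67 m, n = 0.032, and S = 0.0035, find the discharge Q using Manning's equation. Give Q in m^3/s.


For a rectangular channel, the cross-sectional area A = b * y = 5.8 * 1.67 = 9.69 m^2.
The wetted perimeter P = b + 2y = 5.8 + 2*1.67 = 9.14 m.
Hydraulic radius R = A/P = 9.69/9.14 = 1.0597 m.
Velocity V = (1/n)*R^(2/3)*S^(1/2) = (1/0.032)*1.0597^(2/3)*0.0035^(1/2) = 1.9217 m/s.
Discharge Q = A * V = 9.69 * 1.9217 = 18.613 m^3/s.

18.613


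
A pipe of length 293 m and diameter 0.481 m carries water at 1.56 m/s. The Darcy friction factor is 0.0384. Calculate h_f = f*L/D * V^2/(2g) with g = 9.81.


Darcy-Weisbach equation: h_f = f * (L/D) * V^2/(2g).
f * L/D = 0.0384 * 293/0.481 = 23.3913.
V^2/(2g) = 1.56^2 / (2*9.81) = 2.4336 / 19.62 = 0.124 m.
h_f = 23.3913 * 0.124 = 2.901 m.

2.901


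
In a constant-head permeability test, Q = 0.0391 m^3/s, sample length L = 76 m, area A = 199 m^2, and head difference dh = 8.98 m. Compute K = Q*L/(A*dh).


From K = Q*L / (A*dh):
Numerator: Q*L = 0.0391 * 76 = 2.9716.
Denominator: A*dh = 199 * 8.98 = 1787.02.
K = 2.9716 / 1787.02 = 0.001663 m/s.

0.001663


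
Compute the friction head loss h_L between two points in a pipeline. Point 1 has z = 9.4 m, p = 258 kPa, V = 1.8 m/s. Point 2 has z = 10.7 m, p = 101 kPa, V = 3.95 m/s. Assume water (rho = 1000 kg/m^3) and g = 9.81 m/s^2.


Total head at each section: H = z + p/(rho*g) + V^2/(2g).
H1 = 9.4 + 258*1000/(1000*9.81) + 1.8^2/(2*9.81)
   = 9.4 + 26.3 + 0.1651
   = 35.865 m.
H2 = 10.7 + 101*1000/(1000*9.81) + 3.95^2/(2*9.81)
   = 10.7 + 10.296 + 0.7952
   = 21.791 m.
h_L = H1 - H2 = 35.865 - 21.791 = 14.074 m.

14.074


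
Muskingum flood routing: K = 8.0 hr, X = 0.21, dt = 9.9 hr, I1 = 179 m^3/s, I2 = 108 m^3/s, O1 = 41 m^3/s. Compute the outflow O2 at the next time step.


Muskingum coefficients:
denom = 2*K*(1-X) + dt = 2*8.0*(1-0.21) + 9.9 = 22.54.
C0 = (dt - 2*K*X)/denom = (9.9 - 2*8.0*0.21)/22.54 = 0.2902.
C1 = (dt + 2*K*X)/denom = (9.9 + 2*8.0*0.21)/22.54 = 0.5883.
C2 = (2*K*(1-X) - dt)/denom = 0.1216.
O2 = C0*I2 + C1*I1 + C2*O1
   = 0.2902*108 + 0.5883*179 + 0.1216*41
   = 141.62 m^3/s.

141.62


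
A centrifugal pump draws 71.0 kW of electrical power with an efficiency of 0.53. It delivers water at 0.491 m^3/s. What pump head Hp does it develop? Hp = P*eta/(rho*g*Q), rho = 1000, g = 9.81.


Pump head formula: Hp = P * eta / (rho * g * Q).
Numerator: P * eta = 71.0 * 1000 * 0.53 = 37630.0 W.
Denominator: rho * g * Q = 1000 * 9.81 * 0.491 = 4816.71.
Hp = 37630.0 / 4816.71 = 7.81 m.

7.81


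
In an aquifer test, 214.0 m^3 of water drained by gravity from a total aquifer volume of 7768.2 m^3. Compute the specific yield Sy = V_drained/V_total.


Specific yield Sy = Volume drained / Total volume.
Sy = 214.0 / 7768.2
   = 0.0275.

0.0275
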